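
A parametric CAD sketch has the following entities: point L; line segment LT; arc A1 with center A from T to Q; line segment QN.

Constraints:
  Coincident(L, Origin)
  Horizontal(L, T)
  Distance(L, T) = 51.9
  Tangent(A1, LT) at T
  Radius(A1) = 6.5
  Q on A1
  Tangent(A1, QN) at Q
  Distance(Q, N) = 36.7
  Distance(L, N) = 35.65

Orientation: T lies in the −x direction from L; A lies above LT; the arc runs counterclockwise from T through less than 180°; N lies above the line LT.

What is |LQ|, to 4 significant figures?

47.28

Checks: |AQ| = 6.500 ✓; ∠(AQ, QN) = 90.00° ✓; |QN| = 36.70 ✓; |LN| = 35.65 ✓.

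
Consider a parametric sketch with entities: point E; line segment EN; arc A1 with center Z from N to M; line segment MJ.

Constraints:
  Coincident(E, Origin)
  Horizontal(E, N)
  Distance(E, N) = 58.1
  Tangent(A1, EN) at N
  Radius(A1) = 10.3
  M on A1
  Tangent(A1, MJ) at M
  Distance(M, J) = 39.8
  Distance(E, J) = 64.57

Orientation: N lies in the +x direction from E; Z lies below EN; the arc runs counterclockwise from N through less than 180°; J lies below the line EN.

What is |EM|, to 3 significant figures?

48.7

E is at the origin; EN is horizontal with |EN| = 58.1 and N on the +x side, so N = (58.1, 0.00). A1 meets EN tangentially, so ZN is at right angles to EN, so Z = N + (0, -10.3) = (58.1, -10.3). Since ZM ⟂ MJ (tangency), |ZJ| = √(10.3² + 39.8²) = 41.1 regardless of where M sits on A1. So J lies on both circle(E, 64.57) and circle(Z, 41.1); the below-EN intersection is J = (42.7, -48.4). M is the foot of the tangent from J: M = (47.9, -8.96).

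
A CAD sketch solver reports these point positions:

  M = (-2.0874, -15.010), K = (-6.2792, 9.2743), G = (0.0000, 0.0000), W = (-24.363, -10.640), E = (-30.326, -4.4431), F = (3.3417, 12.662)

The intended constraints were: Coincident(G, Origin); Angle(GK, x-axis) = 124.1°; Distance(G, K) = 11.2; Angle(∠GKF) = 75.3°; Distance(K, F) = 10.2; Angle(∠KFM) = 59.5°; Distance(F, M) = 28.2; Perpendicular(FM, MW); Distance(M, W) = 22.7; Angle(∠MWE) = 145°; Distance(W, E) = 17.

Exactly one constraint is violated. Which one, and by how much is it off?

Distance(W, E) = 17 — off by 8.40.

G = (0.00, 0.00) ✓; GK at 124.1° ✓; |GK| = 11.20 ✓; ∠GKF = 75.30° ✓; |KF| = 10.20 ✓; ∠KFM = 59.50° ✓; |FM| = 28.20 ✓; ∠(FM, MW) = 90.00° ✓; |MW| = 22.70 ✓; ∠MWE = 145.0° ✓; |WE| = 8.600 ✗.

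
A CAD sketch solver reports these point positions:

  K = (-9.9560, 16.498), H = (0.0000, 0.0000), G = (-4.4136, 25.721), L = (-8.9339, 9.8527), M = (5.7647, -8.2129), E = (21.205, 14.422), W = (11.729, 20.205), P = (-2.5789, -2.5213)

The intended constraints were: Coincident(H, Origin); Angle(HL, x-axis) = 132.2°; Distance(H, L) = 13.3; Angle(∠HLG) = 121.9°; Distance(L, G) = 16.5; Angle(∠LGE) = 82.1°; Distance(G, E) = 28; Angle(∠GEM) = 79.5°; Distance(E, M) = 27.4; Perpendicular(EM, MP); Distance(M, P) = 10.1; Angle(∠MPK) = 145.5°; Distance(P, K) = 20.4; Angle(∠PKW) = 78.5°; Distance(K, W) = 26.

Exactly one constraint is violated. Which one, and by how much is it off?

Distance(K, W) = 26 — off by 4.00.

H = (0.00, 0.00) ✓; HL at 132.2° ✓; |HL| = 13.30 ✓; ∠HLG = 121.9° ✓; |LG| = 16.50 ✓; ∠LGE = 82.10° ✓; |GE| = 28.00 ✓; ∠GEM = 79.50° ✓; |EM| = 27.40 ✓; ∠(EM, MP) = 90.00° ✓; |MP| = 10.10 ✓; ∠MPK = 145.5° ✓; |PK| = 20.40 ✓; ∠PKW = 78.50° ✓; |KW| = 22.00 ✗.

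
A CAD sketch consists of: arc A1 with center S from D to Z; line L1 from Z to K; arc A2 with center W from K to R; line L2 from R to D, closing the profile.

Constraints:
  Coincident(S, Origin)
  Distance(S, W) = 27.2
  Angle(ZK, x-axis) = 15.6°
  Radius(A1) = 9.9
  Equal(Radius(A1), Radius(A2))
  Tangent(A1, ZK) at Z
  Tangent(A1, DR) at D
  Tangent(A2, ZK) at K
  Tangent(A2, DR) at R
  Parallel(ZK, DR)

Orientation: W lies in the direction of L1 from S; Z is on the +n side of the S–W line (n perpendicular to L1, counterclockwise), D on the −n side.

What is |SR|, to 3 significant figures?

28.9

The slot axis is L1's direction at 15.6°, so u = (cos 15.6°, sin 15.6°) = (0.963, 0.269) and n = (−sin 15.6°, cos 15.6°) = (-0.269, 0.963). S is at the origin and W lies 27.2 along u from S, so W = 27.2·u = (26.2, 7.31). Tangency of A1 to both parallel lines with radius 9.9 puts Z and D at S ± 9.9·n: Z = (-2.66, 9.54), D = (2.66, -9.54). Equal radii place K and R the same way about W: K = W + 9.9·n = (23.5, 16.8), R = W − 9.9·n = (28.9, -2.22). Then |SR| = |R − S| = 28.9.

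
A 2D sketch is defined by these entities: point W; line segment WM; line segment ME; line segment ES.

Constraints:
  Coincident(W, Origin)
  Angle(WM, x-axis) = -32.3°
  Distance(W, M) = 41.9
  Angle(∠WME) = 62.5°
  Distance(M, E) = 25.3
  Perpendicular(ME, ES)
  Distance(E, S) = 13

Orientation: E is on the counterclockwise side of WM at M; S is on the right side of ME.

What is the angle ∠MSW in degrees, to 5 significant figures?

56.037°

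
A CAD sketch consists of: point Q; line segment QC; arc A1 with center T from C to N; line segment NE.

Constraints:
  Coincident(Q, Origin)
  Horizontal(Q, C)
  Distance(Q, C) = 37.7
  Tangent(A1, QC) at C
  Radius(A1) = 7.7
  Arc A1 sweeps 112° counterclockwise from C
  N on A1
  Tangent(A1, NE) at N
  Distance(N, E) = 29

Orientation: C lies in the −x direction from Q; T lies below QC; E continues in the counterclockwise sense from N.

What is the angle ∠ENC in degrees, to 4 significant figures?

124.0°

On A1, C sits at bearing 90° from T; a 112° counterclockwise sweep puts N at bearing 202°, so N = T + 7.7·(cos 202°, sin 202°) = (-44.84, -10.58). Since A1 is tangent to NE there, TN ⟂ NE, so NE runs along (−sin 202°, cos 202°); with |NE| = 29.0, E = (-33.98, -37.47). Then cos ∠ENC = NE·NC / (|NE||NC|), giving 124.0°.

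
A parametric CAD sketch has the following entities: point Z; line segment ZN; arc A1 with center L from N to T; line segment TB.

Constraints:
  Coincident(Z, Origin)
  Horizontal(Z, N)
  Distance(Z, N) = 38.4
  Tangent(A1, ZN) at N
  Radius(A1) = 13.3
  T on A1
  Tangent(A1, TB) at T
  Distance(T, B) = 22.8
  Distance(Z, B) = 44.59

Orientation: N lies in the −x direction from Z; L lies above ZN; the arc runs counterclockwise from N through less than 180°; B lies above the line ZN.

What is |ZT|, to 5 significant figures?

28.574

Z is at the origin; ZN is horizontal with |ZN| = 38.4 and N on the −x side, so N = (-38.400, 0.0000). A1 meets ZN tangentially, so LN is at right angles to ZN, so L = N + (0, 13.3) = (-38.400, 13.300). Since LT ⟂ TB (tangency), |LB| = √(13.3² + 22.8²) = 26.396 regardless of where T sits on A1. So B lies on both circle(Z, 44.59) and circle(L, 26.396); the above-ZN intersection is B = (-25.699, 36.439). T is the foot of the tangent from B: T = (-25.105, 13.647).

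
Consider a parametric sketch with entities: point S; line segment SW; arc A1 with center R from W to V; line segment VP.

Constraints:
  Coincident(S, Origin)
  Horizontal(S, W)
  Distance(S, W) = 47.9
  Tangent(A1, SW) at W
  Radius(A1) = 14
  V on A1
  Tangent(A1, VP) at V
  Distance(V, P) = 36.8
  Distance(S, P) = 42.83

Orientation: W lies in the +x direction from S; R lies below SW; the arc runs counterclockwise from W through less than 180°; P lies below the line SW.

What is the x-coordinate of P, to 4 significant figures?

17.54

Checks: |RV| = 14.00 ✓; ∠(RV, VP) = 90.00° ✓; |VP| = 36.80 ✓; |SP| = 42.83 ✓.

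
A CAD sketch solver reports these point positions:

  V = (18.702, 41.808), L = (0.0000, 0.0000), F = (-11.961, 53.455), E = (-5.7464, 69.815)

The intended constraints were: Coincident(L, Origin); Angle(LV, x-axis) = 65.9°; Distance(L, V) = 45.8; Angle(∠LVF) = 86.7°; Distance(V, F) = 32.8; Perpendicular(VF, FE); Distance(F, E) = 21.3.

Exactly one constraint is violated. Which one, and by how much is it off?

Distance(F, E) = 21.3 — off by 3.80.

L = (0.00, 0.00) ✓; LV at 65.90° ✓; |LV| = 45.80 ✓; ∠LVF = 86.70° ✓; |VF| = 32.80 ✓; ∠(VF, FE) = 90.00° ✓; |FE| = 17.50 ✗.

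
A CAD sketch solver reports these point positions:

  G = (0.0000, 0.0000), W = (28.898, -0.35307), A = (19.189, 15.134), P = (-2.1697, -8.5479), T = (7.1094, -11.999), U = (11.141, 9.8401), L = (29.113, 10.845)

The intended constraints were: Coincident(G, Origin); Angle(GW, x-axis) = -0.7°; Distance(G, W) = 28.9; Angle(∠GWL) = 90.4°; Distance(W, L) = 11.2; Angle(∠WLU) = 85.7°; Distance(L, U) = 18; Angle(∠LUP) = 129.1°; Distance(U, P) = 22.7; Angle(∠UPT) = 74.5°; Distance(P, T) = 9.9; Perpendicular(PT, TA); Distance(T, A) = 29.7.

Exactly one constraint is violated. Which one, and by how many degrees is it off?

Perpendicular(PT, TA) — off by 3.60°.

G = (0.00, 0.00) ✓; GW at -0.7000° ✓; |GW| = 28.90 ✓; ∠GWL = 90.40° ✓; |WL| = 11.20 ✓; ∠WLU = 85.70° ✓; |LU| = 18.00 ✓; ∠LUP = 129.1° ✓; |UP| = 22.70 ✓; ∠UPT = 74.50° ✓; |PT| = 9.900 ✓; ∠(PT, TA) = 86.40° ✗; |TA| = 29.70 ✓.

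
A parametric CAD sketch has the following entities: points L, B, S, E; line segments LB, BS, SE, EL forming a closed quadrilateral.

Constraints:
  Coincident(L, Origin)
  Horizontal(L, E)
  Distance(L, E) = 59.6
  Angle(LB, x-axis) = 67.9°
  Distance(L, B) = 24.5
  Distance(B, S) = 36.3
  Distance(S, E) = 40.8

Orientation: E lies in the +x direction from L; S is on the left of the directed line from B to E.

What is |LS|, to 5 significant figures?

56.434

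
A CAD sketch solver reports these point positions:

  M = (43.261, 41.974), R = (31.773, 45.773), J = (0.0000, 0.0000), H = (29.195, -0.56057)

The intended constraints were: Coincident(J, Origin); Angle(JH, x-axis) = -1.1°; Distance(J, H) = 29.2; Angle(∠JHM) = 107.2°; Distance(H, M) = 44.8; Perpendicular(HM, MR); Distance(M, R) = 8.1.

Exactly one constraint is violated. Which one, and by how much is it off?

Distance(M, R) = 8.1 — off by 4.00.

J = (0.00, 0.00) ✓; JH at -1.100° ✓; |JH| = 29.20 ✓; ∠JHM = 107.2° ✓; |HM| = 44.80 ✓; ∠(HM, MR) = 90.00° ✓; |MR| = 12.10 ✗.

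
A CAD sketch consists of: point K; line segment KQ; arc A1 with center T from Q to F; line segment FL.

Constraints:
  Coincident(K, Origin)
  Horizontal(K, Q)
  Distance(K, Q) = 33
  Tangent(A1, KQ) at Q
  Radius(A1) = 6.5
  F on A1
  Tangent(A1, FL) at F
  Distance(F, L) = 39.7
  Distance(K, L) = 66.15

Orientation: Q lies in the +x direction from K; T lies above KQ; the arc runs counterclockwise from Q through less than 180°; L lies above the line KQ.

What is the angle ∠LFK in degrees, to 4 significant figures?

113.3°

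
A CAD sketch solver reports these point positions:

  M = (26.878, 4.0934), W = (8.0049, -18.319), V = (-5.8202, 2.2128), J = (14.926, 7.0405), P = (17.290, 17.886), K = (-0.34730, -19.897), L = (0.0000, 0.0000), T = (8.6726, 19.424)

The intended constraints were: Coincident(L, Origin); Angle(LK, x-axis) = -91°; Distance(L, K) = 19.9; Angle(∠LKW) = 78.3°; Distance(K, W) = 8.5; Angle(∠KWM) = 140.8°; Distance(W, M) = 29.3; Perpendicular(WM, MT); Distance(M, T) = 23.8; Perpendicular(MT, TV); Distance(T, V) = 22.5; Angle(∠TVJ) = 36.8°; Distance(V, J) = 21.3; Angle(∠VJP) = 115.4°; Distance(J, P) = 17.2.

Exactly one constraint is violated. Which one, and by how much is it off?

Distance(J, P) = 17.2 — off by 6.10.

L = (0.00, 0.00) ✓; LK at -91.00° ✓; |LK| = 19.90 ✓; ∠LKW = 78.30° ✓; |KW| = 8.500 ✓; ∠KWM = 140.8° ✓; |WM| = 29.30 ✓; ∠(WM, MT) = 90.00° ✓; |MT| = 23.80 ✓; ∠(MT, TV) = 90.00° ✓; |TV| = 22.50 ✓; ∠TVJ = 36.80° ✓; |VJ| = 21.30 ✓; ∠VJP = 115.4° ✓; |JP| = 11.10 ✗.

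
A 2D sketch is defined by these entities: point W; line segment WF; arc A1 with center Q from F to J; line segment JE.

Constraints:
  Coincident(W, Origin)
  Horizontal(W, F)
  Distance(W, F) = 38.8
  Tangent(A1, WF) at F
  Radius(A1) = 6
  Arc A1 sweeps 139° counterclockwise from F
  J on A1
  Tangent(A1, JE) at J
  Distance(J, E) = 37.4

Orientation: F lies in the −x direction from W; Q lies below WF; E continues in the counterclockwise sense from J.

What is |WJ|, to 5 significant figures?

44.014

W is at the origin; WF is horizontal with |WF| = 38.8 and F on the −x side, so F = (-38.800, 0.0000). A1 meets WF tangentially, so QF is at right angles to WF, so Q = F + (0, -6) = (-38.800, -6.0000). On A1, F sits at bearing 90° from Q; a 139° counterclockwise sweep puts J at bearing 229°, so J = Q + 6.0·(cos 229°, sin 229°) = (-42.736, -10.528). Then |WJ| = |J − W| = 44.014.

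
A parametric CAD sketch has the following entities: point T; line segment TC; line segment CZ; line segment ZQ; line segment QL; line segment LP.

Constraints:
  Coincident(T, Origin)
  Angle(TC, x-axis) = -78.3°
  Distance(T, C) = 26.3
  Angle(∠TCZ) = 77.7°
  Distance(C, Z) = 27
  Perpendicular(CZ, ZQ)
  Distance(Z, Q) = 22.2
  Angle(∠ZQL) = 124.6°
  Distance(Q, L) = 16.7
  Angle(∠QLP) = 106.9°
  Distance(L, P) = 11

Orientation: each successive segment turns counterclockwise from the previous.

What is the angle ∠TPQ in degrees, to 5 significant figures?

48.677°

∠ZQL = 124.6° gives QL at 169.40° from the x-axis; with |QL| = 16.7, L = (4.5545, 8.5810). ∠QLP = 106.9° gives LP at -117.50° from the x-axis; with |LP| = 11.0, P = (-0.52478, -1.1761). Then cos ∠TPQ = PT·PQ / (|PT||PQ|), giving 48.677°.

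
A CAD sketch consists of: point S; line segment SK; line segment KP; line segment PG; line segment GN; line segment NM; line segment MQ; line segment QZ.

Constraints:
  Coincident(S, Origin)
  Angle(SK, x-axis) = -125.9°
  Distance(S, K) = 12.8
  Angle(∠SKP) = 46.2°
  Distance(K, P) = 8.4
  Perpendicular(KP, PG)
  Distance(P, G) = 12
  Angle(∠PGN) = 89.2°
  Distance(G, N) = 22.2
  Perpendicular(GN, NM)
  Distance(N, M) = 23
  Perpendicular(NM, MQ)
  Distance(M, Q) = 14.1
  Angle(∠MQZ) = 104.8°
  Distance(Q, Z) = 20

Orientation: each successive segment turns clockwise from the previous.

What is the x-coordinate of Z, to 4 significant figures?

-0.3205

The perpendicularity gives MQ at right angles to NM, so MQ runs at 99.50°; with |MQ| = 14.1, Q = (-18.55, -11.74). ∠MQZ = 104.8° gives QZ at 24.30° from the x-axis; with |QZ| = 20.0, Z = (-0.3205, -3.513). So Z.x = -0.3205.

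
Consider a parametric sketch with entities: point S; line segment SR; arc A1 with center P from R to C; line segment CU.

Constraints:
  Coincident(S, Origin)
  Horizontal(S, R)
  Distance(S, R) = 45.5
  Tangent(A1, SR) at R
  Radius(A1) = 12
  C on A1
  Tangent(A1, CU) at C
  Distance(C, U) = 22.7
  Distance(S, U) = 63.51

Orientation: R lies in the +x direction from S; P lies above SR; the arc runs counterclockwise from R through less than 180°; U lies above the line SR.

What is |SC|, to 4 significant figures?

59.05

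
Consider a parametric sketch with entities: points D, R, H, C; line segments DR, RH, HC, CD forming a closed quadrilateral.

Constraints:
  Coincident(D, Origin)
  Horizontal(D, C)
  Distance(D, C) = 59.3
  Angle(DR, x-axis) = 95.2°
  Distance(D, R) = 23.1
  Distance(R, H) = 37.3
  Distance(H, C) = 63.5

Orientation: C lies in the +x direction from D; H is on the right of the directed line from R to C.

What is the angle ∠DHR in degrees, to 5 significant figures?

9.4640°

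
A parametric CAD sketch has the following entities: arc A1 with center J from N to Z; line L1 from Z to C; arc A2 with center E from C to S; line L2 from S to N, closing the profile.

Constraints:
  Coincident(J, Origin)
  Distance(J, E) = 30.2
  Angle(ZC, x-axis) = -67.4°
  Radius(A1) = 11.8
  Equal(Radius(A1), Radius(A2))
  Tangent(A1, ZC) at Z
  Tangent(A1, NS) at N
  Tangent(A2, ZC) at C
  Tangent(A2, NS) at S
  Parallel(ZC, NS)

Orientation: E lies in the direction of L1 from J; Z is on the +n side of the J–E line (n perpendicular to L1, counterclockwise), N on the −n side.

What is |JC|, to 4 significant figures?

32.42

The slot axis is L1's direction at -67.4°, so u = (cos -67.4°, sin -67.4°) = (0.3843, -0.9232) and n = (−sin -67.4°, cos -67.4°) = (0.9232, 0.3843). J is at the origin and E lies 30.2 along u from J, so E = 30.2·u = (11.61, -27.88). Tangency of A1 to both parallel lines with radius 11.8 puts Z and N at J ± 11.8·n: Z = (10.89, 4.535), N = (-10.89, -4.535). Equal radii place C and S the same way about E: C = E + 11.8·n = (22.50, -23.35), S = E − 11.8·n = (0.7118, -32.42). Then |JC| = |C − J| = 32.42.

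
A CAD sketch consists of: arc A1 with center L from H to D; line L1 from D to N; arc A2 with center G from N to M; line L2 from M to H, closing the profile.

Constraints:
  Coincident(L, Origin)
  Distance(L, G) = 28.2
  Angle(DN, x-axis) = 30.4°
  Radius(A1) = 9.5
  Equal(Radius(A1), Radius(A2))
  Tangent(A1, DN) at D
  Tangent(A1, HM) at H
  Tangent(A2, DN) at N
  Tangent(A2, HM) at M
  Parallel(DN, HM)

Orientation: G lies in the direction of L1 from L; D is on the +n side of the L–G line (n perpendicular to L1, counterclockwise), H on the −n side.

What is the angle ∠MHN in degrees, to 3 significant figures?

34.0°

The slot axis is L1's direction at 30.4°, so u = (cos 30.4°, sin 30.4°) = (0.863, 0.506) and n = (−sin 30.4°, cos 30.4°) = (-0.506, 0.863). L is at the origin and G lies 28.2 along u from L, so G = 28.2·u = (24.3, 14.3). Tangency of A1 to both parallel lines with radius 9.5 puts D and H at L ± 9.5·n: D = (-4.81, 8.19), H = (4.81, -8.19). Equal radii place N and M the same way about G: N = G + 9.5·n = (19.5, 22.5), M = G − 9.5·n = (29.1, 6.08). Then cos ∠MHN = HM·HN / (|HM||HN|), giving 34.0°.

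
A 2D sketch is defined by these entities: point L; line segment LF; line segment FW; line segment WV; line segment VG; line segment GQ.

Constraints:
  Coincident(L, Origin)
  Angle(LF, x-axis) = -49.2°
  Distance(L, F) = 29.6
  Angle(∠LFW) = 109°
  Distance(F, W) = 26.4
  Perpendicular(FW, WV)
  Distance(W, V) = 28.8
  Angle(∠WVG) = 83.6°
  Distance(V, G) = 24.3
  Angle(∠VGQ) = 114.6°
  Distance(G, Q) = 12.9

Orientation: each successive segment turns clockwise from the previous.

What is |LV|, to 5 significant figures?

36.046

L is at the origin; LF runs at -49.2° with length 29.6, so F = (19.341, -22.407). ∠LFW = 109.0° gives FW at -120.20° from the x-axis; with |FW| = 26.4, W = (6.0615, -45.224). The perpendicularity gives WV at right angles to FW, so WV runs at 149.80°; with |WV| = 28.8, V = (-18.830, -30.737). Then |LV| = |V − L| = 36.046.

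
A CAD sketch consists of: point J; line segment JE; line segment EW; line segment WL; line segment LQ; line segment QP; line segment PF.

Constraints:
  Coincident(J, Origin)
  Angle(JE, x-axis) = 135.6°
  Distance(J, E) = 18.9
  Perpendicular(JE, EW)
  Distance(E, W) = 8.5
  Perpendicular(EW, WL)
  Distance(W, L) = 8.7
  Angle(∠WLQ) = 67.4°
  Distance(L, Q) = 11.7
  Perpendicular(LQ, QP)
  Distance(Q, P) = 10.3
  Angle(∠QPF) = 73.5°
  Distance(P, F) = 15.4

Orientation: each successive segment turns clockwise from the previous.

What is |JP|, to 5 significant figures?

24.262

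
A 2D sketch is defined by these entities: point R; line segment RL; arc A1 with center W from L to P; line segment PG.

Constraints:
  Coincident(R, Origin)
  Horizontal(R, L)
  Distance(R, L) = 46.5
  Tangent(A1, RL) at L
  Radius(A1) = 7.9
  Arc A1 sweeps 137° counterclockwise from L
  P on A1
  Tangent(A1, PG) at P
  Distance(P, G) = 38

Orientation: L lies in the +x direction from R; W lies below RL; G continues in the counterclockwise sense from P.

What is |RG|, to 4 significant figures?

79.47

R is at the origin; RL is horizontal with |RL| = 46.5 and L on the +x side, so L = (46.50, 0.000). Since A1 is tangent to RL there, WL ⟂ RL, so W = L + (0, -7.9) = (46.50, -7.900). On A1, L sits at bearing 90° from W; a 137° counterclockwise sweep puts P at bearing 227°, so P = W + 7.9·(cos 227°, sin 227°) = (41.11, -13.68). A1 meets PG tangentially, so WP is at right angles to PG, so PG runs along (−sin 227°, cos 227°); with |PG| = 38.0, G = (68.90, -39.59). Then |RG| = |G − R| = 79.47.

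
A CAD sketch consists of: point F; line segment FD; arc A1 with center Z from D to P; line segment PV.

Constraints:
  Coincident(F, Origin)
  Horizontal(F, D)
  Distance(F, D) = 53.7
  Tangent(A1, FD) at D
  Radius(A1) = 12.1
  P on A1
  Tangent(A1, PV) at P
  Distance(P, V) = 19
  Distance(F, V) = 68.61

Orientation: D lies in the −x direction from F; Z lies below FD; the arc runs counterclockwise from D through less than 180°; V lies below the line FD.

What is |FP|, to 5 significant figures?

67.118

Checks: |ZP| = 12.10 ✓; ∠(ZP, PV) = 90.00° ✓; |PV| = 19.00 ✓; |FV| = 68.61 ✓.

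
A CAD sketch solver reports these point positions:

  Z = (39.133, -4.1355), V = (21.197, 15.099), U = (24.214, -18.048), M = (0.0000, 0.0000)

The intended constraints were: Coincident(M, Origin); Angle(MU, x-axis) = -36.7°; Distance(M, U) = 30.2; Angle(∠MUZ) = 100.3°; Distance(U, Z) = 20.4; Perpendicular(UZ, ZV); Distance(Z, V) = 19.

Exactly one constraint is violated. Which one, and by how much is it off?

Distance(Z, V) = 19 — off by 7.30.

M = (0.00, 0.00) ✓; MU at -36.70° ✓; |MU| = 30.20 ✓; ∠MUZ = 100.3° ✓; |UZ| = 20.40 ✓; ∠(UZ, ZV) = 90.00° ✓; |ZV| = 26.30 ✗.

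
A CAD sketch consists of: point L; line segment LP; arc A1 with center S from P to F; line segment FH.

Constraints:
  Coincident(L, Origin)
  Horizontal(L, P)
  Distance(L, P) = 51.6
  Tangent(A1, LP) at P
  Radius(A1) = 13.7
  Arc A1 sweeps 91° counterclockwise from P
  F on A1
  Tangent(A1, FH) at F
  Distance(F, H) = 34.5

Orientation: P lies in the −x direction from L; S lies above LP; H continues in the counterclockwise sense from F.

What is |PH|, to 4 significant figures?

50.17

L is at the origin; L and P share the same y with |LP| = 51.6 and P on the −x side, so P = (-51.60, 0.000). The tangent condition forces SP to be normal to LP, so S = P + (0, 13.7) = (-51.60, 13.70). On A1, P sits at bearing -90° from S; a 91° counterclockwise sweep puts F at bearing 1°, so F = S + 13.7·(cos 1°, sin 1°) = (-37.90, 13.94). The tangent condition forces SF to be normal to FH, so FH runs along (−sin 1°, cos 1°); with |FH| = 34.5, H = (-38.50, 48.43). Then |PH| = |H − P| = 50.17.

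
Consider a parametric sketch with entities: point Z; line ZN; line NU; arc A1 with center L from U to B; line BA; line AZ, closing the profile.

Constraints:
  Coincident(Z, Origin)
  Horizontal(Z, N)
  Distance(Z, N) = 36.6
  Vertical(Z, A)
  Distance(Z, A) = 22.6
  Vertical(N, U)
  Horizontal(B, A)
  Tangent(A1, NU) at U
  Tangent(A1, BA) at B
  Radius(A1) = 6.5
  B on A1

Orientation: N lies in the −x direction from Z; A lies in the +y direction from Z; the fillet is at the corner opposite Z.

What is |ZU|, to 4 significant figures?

39.98

Z is at the origin; ZN is horizontal with |ZN| = 36.6 and N on the −x side, so N = (-36.60, 0.000). Z and A share the same x with |ZA| = 22.6 and A on the +y side, so A = (0.000, 22.60). The virtual corner opposite Z is at (-36.60, 22.60). The tangent condition forces LU to be normal to NU and the tangent condition forces LB to be normal to BA, with radius 6.5, so the center L sits 6.5 in from both sides at L = (-30.10, 16.10). That places the tangent points at U = (-36.60, 16.10) on NU and B = (-30.10, 22.60) on BA. Then |ZU| = |U − Z| = 39.98.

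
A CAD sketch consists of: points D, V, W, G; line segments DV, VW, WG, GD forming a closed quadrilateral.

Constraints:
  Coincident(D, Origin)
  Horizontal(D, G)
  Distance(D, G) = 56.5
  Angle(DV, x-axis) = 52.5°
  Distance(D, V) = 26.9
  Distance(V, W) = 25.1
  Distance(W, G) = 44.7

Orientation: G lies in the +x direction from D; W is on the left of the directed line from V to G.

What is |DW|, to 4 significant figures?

51.86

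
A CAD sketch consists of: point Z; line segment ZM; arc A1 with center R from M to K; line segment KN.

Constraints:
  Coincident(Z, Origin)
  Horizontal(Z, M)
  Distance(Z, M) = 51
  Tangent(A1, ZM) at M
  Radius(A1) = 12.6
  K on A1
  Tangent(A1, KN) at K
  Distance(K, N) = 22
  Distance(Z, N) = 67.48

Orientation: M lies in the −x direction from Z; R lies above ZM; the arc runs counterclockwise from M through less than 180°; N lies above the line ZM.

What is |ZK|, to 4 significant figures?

46.55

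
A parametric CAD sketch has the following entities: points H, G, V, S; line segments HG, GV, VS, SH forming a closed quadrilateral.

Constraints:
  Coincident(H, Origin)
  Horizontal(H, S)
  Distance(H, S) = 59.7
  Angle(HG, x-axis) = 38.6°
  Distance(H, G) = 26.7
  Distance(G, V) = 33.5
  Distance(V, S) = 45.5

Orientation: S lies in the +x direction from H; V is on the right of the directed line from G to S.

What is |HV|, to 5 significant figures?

24.059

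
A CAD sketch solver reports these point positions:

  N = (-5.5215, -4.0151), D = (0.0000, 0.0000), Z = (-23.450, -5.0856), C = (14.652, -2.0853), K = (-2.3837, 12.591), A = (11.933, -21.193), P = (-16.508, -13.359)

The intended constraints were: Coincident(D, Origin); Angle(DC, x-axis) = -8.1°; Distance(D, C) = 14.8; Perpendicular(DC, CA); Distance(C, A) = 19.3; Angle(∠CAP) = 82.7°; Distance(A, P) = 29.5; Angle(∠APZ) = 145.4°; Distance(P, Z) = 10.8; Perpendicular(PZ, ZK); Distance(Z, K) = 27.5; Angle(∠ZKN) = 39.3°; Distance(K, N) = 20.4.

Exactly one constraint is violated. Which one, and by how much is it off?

Distance(K, N) = 20.4 — off by 3.50.

D = (0.00, 0.00) ✓; DC at -8.100° ✓; |DC| = 14.80 ✓; ∠(DC, CA) = 90.00° ✓; |CA| = 19.30 ✓; ∠CAP = 82.70° ✓; |AP| = 29.50 ✓; ∠APZ = 145.4° ✓; |PZ| = 10.80 ✓; ∠(PZ, ZK) = 90.00° ✓; |ZK| = 27.50 ✓; ∠ZKN = 39.30° ✓; |KN| = 16.90 ✗.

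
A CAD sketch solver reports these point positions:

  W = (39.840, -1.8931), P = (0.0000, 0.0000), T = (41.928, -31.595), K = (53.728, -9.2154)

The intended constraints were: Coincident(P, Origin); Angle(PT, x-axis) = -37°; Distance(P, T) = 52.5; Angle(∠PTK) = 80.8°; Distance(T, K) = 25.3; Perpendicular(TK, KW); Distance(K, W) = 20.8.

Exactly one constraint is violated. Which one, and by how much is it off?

Distance(K, W) = 20.8 — off by 5.10.

P = (0.00, 0.00) ✓; PT at -37.00° ✓; |PT| = 52.50 ✓; ∠PTK = 80.80° ✓; |TK| = 25.30 ✓; ∠(TK, KW) = 90.00° ✓; |KW| = 15.70 ✗.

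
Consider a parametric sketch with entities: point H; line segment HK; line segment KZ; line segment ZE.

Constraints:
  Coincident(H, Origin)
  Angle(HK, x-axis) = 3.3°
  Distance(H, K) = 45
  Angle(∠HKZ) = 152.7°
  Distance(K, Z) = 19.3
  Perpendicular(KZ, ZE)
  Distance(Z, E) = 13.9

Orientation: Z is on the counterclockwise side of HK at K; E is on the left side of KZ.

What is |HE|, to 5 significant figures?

59.670

H is at the origin; HK runs at 3.3° with length 45.0, so K = 45.0·(cos 3.3°, sin 3.3°) = (44.925, 2.5904). ∠HKZ = 152.7°, so KZ runs at 3.3° + (180° − 152.7°) = 30.600° from the x-axis; with |KZ| = 19.3, Z = K + 19.3·(cos 30.600°, sin 30.600°) = (61.538, 12.415). KZ is perpendicular to ZE; with |ZE| = 13.9 on the left of KZ, E = Z + 13.9·(-0.50904, 0.86074) = (54.462, 24.379). Then |HE| = |E − H| = 59.670.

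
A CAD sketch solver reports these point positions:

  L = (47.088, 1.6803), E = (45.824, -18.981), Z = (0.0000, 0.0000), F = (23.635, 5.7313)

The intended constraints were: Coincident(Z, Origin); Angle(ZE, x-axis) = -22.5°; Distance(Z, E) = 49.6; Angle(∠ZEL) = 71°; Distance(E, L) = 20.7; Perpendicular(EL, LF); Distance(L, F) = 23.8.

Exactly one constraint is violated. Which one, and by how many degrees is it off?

Perpendicular(EL, LF) — off by 6.30°.

Z = (0.00, 0.00) ✓; ZE at -22.50° ✓; |ZE| = 49.60 ✓; ∠ZEL = 71.00° ✓; |EL| = 20.70 ✓; ∠(EL, LF) = 83.70° ✗; |LF| = 23.80 ✓.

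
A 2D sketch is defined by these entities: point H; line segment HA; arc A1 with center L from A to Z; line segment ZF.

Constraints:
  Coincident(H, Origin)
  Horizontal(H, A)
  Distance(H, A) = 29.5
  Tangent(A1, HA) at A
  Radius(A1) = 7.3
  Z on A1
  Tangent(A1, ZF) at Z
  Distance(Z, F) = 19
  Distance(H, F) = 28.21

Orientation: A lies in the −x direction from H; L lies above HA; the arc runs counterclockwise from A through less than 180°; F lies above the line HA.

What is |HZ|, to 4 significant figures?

23.13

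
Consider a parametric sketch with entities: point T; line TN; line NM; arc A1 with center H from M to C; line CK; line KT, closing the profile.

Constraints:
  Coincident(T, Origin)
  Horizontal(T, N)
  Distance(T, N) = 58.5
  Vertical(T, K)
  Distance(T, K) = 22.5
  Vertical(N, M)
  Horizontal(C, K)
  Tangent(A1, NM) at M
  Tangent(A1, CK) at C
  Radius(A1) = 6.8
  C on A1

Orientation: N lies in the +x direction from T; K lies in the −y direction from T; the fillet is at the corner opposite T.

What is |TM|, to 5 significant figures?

60.570

The virtual corner opposite T is at (58.500, -22.500). The tangent condition forces HM to be normal to NM and tangency of A1 to CK means the radius HC is perpendicular to CK, with radius 6.8, so the center H sits 6.8 in from both sides at H = (51.700, -15.700). That places the tangent points at M = (58.500, -15.700) on NM and C = (51.700, -22.500) on CK. Then |TM| = |M − T| = 60.570.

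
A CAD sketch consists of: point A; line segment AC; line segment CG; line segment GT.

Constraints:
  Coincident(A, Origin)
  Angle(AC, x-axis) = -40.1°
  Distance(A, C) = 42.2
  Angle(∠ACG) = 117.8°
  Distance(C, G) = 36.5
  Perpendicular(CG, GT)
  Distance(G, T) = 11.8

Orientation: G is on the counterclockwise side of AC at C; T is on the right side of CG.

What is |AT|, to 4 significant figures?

74.63

∠ACG = 117.8°, so CG runs at -40.1° + (180° − 117.8°) = 22.10° from the x-axis; with |CG| = 36.5, G = C + 36.5·(cos 22.10°, sin 22.10°) = (66.10, -13.45). CG ⟂ GT; with |GT| = 11.8 on the right of CG, T = G + 11.8·(0.3762, -0.9265) = (70.54, -24.38). Then |AT| = |T − A| = 74.63.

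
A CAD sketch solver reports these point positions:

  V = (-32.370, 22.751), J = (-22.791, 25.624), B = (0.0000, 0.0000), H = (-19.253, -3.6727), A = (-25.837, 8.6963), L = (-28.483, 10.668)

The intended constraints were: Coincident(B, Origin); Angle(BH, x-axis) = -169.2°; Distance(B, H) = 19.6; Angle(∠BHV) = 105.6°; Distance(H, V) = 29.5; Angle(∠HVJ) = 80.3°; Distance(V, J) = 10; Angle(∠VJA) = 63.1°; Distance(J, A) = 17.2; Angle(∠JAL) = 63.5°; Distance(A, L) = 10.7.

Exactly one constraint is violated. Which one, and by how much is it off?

Distance(A, L) = 10.7 — off by 7.40.

B = (0.00, 0.00) ✓; BH at -169.2° ✓; |BH| = 19.60 ✓; ∠BHV = 105.6° ✓; |HV| = 29.50 ✓; ∠HVJ = 80.30° ✓; |VJ| = 10.00 ✓; ∠VJA = 63.10° ✓; |JA| = 17.20 ✓; ∠JAL = 63.51° ✓; |AL| = 3.300 ✗.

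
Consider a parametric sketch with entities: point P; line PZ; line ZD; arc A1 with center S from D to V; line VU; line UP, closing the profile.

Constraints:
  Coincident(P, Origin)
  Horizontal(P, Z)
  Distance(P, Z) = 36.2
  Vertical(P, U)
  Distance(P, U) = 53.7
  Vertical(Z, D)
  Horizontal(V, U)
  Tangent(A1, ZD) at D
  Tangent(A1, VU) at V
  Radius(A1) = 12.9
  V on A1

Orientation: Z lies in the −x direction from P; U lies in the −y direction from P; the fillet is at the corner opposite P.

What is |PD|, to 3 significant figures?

54.5

P is at the origin; PZ is horizontal with |PZ| = 36.2 and Z on the −x side, so Z = (-36.2, 0.00). P and U share the same x with |PU| = 53.7 and U on the −y side, so U = (0.00, -53.7). The virtual corner opposite P is at (-36.2, -53.7). Tangency of A1 to ZD means the radius SD is perpendicular to ZD and tangency of A1 to VU means the radius SV is perpendicular to VU, with radius 12.9, so the center S sits 12.9 in from both sides at S = (-23.3, -40.8). That places the tangent points at D = (-36.2, -40.8) on ZD and V = (-23.3, -53.7) on VU. Then |PD| = |D − P| = 54.5.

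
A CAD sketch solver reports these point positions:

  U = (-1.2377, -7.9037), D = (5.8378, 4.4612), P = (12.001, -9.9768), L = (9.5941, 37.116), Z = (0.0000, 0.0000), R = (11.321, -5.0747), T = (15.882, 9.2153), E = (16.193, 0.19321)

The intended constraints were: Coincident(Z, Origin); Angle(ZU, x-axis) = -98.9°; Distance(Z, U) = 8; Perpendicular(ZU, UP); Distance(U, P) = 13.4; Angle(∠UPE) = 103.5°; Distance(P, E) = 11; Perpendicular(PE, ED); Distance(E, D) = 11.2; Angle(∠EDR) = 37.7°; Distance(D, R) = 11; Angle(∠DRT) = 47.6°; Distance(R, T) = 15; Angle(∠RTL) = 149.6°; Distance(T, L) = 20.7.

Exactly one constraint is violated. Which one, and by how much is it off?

Distance(T, L) = 20.7 — off by 7.90.

Z = (0.00, 0.00) ✓; ZU at -98.90° ✓; |ZU| = 8.000 ✓; ∠(ZU, UP) = 90.00° ✓; |UP| = 13.40 ✓; ∠UPE = 103.5° ✓; |PE| = 11.00 ✓; ∠(PE, ED) = 90.00° ✓; |ED| = 11.20 ✓; ∠EDR = 37.70° ✓; |DR| = 11.00 ✓; ∠DRT = 47.60° ✓; |RT| = 15.00 ✓; ∠RTL = 149.6° ✓; |TL| = 28.60 ✗.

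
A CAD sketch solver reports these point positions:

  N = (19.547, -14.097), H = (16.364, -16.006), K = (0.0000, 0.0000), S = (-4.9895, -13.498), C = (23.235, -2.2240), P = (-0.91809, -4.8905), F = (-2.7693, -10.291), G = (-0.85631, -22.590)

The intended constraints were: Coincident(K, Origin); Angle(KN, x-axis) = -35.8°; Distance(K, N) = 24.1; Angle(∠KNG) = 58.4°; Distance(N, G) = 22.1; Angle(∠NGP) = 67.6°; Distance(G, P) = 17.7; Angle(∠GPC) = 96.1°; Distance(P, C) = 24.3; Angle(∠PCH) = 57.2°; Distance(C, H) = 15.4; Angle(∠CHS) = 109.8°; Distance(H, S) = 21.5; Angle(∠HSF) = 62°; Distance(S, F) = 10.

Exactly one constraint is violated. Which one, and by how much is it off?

Distance(S, F) = 10 — off by 6.10.

K = (0.00, 0.00) ✓; KN at -35.80° ✓; |KN| = 24.10 ✓; ∠KNG = 58.40° ✓; |NG| = 22.10 ✓; ∠NGP = 67.60° ✓; |GP| = 17.70 ✓; ∠GPC = 96.10° ✓; |PC| = 24.30 ✓; ∠PCH = 57.20° ✓; |CH| = 15.40 ✓; ∠CHS = 109.8° ✓; |HS| = 21.50 ✓; ∠HSF = 62.00° ✓; |SF| = 3.901 ✗.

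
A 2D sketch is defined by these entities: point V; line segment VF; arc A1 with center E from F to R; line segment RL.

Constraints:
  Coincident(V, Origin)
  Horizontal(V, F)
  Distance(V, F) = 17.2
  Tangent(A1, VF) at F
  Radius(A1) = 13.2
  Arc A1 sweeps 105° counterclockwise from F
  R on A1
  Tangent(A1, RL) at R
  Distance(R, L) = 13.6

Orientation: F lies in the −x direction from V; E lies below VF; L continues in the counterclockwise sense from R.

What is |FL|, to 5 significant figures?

31.152

V is at the origin; V and F share the same y with |VF| = 17.2 and F on the −x side, so F = (-17.200, 0.0000). The tangent condition forces EF to be normal to VF, so E = F + (0, -13.2) = (-17.200, -13.200). On A1, F sits at bearing 90° from E; a 105° counterclockwise sweep puts R at bearing 195°, so R = E + 13.2·(cos 195°, sin 195°) = (-29.950, -16.616). Since A1 is tangent to RL there, ER ⟂ RL, so RL runs along (−sin 195°, cos 195°); with |RL| = 13.6, L = (-26.430, -29.753). Then |FL| = |L − F| = 31.152.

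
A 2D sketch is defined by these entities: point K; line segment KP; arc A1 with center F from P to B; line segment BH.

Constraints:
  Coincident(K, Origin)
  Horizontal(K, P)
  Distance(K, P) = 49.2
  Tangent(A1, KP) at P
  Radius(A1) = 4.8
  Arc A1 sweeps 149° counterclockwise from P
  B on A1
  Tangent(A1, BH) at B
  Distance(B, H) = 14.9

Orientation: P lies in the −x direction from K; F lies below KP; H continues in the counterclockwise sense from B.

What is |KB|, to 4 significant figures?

52.44

The tangent condition forces FP to be normal to KP, so F = P + (0, -4.8) = (-49.20, -4.800). On A1, P sits at bearing 90° from F; a 149° counterclockwise sweep puts B at bearing 239°, so B = F + 4.8·(cos 239°, sin 239°) = (-51.67, -8.914). Then |KB| = |B − K| = 52.44.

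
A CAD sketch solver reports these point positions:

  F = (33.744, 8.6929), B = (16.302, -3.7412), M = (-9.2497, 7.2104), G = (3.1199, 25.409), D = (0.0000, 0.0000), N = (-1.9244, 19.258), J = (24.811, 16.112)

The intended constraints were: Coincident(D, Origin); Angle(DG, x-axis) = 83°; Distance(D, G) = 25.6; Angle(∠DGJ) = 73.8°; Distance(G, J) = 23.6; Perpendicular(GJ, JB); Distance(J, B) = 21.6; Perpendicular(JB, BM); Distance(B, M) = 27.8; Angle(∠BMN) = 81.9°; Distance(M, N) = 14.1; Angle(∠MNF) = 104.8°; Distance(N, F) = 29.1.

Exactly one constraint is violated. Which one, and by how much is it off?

Distance(N, F) = 29.1 — off by 8.10.

D = (0.00, 0.00) ✓; DG at 83.00° ✓; |DG| = 25.60 ✓; ∠DGJ = 73.80° ✓; |GJ| = 23.60 ✓; ∠(GJ, JB) = 90.00° ✓; |JB| = 21.60 ✓; ∠(JB, BM) = 90.00° ✓; |BM| = 27.80 ✓; ∠BMN = 81.90° ✓; |MN| = 14.10 ✓; ∠MNF = 104.8° ✓; |NF| = 37.20 ✗.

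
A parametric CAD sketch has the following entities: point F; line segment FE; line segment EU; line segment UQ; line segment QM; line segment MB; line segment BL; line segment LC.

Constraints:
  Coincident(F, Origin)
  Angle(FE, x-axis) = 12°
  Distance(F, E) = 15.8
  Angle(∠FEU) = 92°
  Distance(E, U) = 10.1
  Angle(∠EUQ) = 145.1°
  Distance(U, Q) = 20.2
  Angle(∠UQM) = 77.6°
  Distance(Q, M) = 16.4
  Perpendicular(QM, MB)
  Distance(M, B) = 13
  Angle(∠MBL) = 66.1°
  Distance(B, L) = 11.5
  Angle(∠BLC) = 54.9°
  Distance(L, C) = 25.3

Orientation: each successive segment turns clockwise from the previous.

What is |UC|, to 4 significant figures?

33.71

∠MBL = 66.1° gives BL at -57.20° from the x-axis; with |BL| = 11.5, L = (10.35, -15.18). ∠BLC = 54.9° gives LC at 177.7° from the x-axis; with |LC| = 25.3, C = (-14.93, -14.17). Then |UC| = |C − U| = 33.71.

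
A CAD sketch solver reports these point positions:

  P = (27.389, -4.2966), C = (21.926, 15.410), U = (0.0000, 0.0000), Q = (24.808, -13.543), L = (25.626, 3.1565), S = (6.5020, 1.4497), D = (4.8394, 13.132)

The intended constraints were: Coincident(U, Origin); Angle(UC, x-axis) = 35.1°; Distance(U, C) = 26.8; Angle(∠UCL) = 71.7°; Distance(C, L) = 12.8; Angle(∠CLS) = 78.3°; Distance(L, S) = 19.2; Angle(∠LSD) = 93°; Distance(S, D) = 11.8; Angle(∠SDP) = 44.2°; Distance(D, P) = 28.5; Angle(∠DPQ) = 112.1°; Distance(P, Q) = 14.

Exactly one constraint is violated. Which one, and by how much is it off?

Distance(P, Q) = 14 — off by 4.40.

U = (0.00, 0.00) ✓; UC at 35.10° ✓; |UC| = 26.80 ✓; ∠UCL = 71.70° ✓; |CL| = 12.80 ✓; ∠CLS = 78.30° ✓; |LS| = 19.20 ✓; ∠LSD = 93.00° ✓; |SD| = 11.80 ✓; ∠SDP = 44.20° ✓; |DP| = 28.50 ✓; ∠DPQ = 112.1° ✓; |PQ| = 9.600 ✗.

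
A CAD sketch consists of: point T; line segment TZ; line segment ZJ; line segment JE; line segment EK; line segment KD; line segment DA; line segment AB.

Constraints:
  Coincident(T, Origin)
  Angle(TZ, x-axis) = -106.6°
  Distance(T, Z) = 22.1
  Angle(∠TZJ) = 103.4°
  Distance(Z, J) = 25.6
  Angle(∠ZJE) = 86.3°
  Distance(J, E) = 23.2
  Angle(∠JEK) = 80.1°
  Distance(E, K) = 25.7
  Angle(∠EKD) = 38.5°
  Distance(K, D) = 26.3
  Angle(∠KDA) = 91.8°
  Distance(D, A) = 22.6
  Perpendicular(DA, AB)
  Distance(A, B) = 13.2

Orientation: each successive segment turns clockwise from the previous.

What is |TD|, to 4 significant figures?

32.07

T is at the origin; TZ runs at -106.6° with length 22.1, so Z = (-6.314, -21.18). ∠TZJ = 103.4° gives ZJ at 176.8° from the x-axis; with |ZJ| = 25.6, J = (-31.87, -19.75). ∠ZJE = 86.3° gives JE at 83.10° from the x-axis; with |JE| = 23.2, E = (-29.09, 3.282). ∠JEK = 80.1° gives EK at -16.80° from the x-axis; with |EK| = 25.7, K = (-4.484, -4.146). ∠EKD = 38.5° gives KD at -158.3° from the x-axis; with |KD| = 26.3, D = (-28.92, -13.87). Then |TD| = |D − T| = 32.07.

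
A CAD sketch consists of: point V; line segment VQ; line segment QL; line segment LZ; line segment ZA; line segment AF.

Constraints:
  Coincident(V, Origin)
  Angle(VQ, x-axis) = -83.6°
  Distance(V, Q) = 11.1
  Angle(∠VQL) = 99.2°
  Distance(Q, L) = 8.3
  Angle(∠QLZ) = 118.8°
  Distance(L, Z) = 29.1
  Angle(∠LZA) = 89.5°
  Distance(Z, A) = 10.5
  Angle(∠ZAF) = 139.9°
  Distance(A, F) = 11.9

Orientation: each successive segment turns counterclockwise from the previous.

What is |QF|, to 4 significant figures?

28.08

V is at the origin; VQ runs at -83.6° with length 11.1, so Q = (1.237, -11.03). ∠VQL = 99.2° gives QL at -2.800° from the x-axis; with |QL| = 8.3, L = (9.527, -11.44). ∠QLZ = 118.8° gives LZ at 58.40° from the x-axis; with |LZ| = 29.1, Z = (24.78, 13.35). ∠LZA = 89.5° gives ZA at 148.9° from the x-axis; with |ZA| = 10.5, A = (15.78, 18.77). ∠ZAF = 139.9° gives AF at -171.0° from the x-axis; with |AF| = 11.9, F = (4.031, 16.91). Then |QF| = |F − Q| = 28.08.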